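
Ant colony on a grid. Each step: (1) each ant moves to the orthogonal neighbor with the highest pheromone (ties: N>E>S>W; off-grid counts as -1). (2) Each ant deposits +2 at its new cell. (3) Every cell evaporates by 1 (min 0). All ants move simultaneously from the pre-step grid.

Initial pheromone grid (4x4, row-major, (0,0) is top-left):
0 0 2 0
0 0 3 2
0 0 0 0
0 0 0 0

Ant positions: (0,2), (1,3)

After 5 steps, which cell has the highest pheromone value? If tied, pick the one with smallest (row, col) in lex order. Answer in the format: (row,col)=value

Answer: (1,2)=10

Derivation:
Step 1: ant0:(0,2)->S->(1,2) | ant1:(1,3)->W->(1,2)
  grid max=6 at (1,2)
Step 2: ant0:(1,2)->N->(0,2) | ant1:(1,2)->N->(0,2)
  grid max=5 at (1,2)
Step 3: ant0:(0,2)->S->(1,2) | ant1:(0,2)->S->(1,2)
  grid max=8 at (1,2)
Step 4: ant0:(1,2)->N->(0,2) | ant1:(1,2)->N->(0,2)
  grid max=7 at (1,2)
Step 5: ant0:(0,2)->S->(1,2) | ant1:(0,2)->S->(1,2)
  grid max=10 at (1,2)
Final grid:
  0 0 5 0
  0 0 10 0
  0 0 0 0
  0 0 0 0
Max pheromone 10 at (1,2)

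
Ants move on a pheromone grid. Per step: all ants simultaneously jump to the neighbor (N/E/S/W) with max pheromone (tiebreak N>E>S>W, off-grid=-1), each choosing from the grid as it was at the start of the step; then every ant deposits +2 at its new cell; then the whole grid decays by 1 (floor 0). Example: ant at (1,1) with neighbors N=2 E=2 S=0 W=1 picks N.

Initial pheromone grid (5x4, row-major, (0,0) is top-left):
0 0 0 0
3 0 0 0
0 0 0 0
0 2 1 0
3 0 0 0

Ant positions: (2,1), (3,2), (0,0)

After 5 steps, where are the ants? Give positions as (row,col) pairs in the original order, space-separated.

Step 1: ant0:(2,1)->S->(3,1) | ant1:(3,2)->W->(3,1) | ant2:(0,0)->S->(1,0)
  grid max=5 at (3,1)
Step 2: ant0:(3,1)->N->(2,1) | ant1:(3,1)->N->(2,1) | ant2:(1,0)->N->(0,0)
  grid max=4 at (3,1)
Step 3: ant0:(2,1)->S->(3,1) | ant1:(2,1)->S->(3,1) | ant2:(0,0)->S->(1,0)
  grid max=7 at (3,1)
Step 4: ant0:(3,1)->N->(2,1) | ant1:(3,1)->N->(2,1) | ant2:(1,0)->N->(0,0)
  grid max=6 at (3,1)
Step 5: ant0:(2,1)->S->(3,1) | ant1:(2,1)->S->(3,1) | ant2:(0,0)->S->(1,0)
  grid max=9 at (3,1)

(3,1) (3,1) (1,0)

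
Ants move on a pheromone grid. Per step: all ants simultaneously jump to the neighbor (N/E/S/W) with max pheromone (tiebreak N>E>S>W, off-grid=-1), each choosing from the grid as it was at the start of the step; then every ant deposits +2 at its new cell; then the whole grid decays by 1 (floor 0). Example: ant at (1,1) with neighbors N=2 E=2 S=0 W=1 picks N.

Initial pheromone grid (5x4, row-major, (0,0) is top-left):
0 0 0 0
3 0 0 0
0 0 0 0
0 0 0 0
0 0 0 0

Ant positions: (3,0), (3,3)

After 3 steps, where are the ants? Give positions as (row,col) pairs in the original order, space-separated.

Step 1: ant0:(3,0)->N->(2,0) | ant1:(3,3)->N->(2,3)
  grid max=2 at (1,0)
Step 2: ant0:(2,0)->N->(1,0) | ant1:(2,3)->N->(1,3)
  grid max=3 at (1,0)
Step 3: ant0:(1,0)->N->(0,0) | ant1:(1,3)->N->(0,3)
  grid max=2 at (1,0)

(0,0) (0,3)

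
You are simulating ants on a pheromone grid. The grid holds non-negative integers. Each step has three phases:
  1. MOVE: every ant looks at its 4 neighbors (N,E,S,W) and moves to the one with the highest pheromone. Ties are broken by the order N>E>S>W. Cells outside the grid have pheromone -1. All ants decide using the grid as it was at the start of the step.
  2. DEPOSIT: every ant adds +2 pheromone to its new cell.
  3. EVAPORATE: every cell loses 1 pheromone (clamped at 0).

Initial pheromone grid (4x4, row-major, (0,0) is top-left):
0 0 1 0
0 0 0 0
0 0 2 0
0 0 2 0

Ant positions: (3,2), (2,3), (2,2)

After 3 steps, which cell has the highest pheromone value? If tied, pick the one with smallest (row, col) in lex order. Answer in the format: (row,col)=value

Step 1: ant0:(3,2)->N->(2,2) | ant1:(2,3)->W->(2,2) | ant2:(2,2)->S->(3,2)
  grid max=5 at (2,2)
Step 2: ant0:(2,2)->S->(3,2) | ant1:(2,2)->S->(3,2) | ant2:(3,2)->N->(2,2)
  grid max=6 at (2,2)
Step 3: ant0:(3,2)->N->(2,2) | ant1:(3,2)->N->(2,2) | ant2:(2,2)->S->(3,2)
  grid max=9 at (2,2)
Final grid:
  0 0 0 0
  0 0 0 0
  0 0 9 0
  0 0 7 0
Max pheromone 9 at (2,2)

Answer: (2,2)=9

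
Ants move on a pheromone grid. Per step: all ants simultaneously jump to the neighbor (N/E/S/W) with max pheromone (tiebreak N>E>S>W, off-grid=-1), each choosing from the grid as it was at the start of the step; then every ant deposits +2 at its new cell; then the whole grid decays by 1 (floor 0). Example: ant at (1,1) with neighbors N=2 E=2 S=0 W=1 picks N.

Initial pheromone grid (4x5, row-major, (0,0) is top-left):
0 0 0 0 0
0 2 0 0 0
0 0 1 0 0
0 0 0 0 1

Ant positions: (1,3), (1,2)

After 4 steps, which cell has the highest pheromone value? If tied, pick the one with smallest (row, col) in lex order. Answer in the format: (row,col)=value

Answer: (1,1)=2

Derivation:
Step 1: ant0:(1,3)->N->(0,3) | ant1:(1,2)->W->(1,1)
  grid max=3 at (1,1)
Step 2: ant0:(0,3)->E->(0,4) | ant1:(1,1)->N->(0,1)
  grid max=2 at (1,1)
Step 3: ant0:(0,4)->S->(1,4) | ant1:(0,1)->S->(1,1)
  grid max=3 at (1,1)
Step 4: ant0:(1,4)->N->(0,4) | ant1:(1,1)->N->(0,1)
  grid max=2 at (1,1)
Final grid:
  0 1 0 0 1
  0 2 0 0 0
  0 0 0 0 0
  0 0 0 0 0
Max pheromone 2 at (1,1)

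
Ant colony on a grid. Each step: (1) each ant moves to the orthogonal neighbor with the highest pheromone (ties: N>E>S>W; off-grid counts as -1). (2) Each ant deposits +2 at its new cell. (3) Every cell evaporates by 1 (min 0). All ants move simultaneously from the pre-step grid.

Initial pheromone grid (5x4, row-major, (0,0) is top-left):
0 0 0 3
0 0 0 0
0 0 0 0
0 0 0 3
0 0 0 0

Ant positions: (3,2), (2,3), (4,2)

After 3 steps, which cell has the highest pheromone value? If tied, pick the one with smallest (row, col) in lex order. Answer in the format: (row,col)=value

Answer: (3,3)=10

Derivation:
Step 1: ant0:(3,2)->E->(3,3) | ant1:(2,3)->S->(3,3) | ant2:(4,2)->N->(3,2)
  grid max=6 at (3,3)
Step 2: ant0:(3,3)->W->(3,2) | ant1:(3,3)->W->(3,2) | ant2:(3,2)->E->(3,3)
  grid max=7 at (3,3)
Step 3: ant0:(3,2)->E->(3,3) | ant1:(3,2)->E->(3,3) | ant2:(3,3)->W->(3,2)
  grid max=10 at (3,3)
Final grid:
  0 0 0 0
  0 0 0 0
  0 0 0 0
  0 0 5 10
  0 0 0 0
Max pheromone 10 at (3,3)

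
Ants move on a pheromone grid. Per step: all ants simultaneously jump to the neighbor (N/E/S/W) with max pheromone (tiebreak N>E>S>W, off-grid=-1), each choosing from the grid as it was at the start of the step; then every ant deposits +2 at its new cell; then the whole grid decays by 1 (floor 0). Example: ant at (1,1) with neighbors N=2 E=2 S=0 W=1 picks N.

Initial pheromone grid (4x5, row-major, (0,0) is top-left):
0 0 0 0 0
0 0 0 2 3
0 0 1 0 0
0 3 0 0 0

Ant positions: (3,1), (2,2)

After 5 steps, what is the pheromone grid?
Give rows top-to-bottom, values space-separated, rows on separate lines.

After step 1: ants at (2,1),(1,2)
  0 0 0 0 0
  0 0 1 1 2
  0 1 0 0 0
  0 2 0 0 0
After step 2: ants at (3,1),(1,3)
  0 0 0 0 0
  0 0 0 2 1
  0 0 0 0 0
  0 3 0 0 0
After step 3: ants at (2,1),(1,4)
  0 0 0 0 0
  0 0 0 1 2
  0 1 0 0 0
  0 2 0 0 0
After step 4: ants at (3,1),(1,3)
  0 0 0 0 0
  0 0 0 2 1
  0 0 0 0 0
  0 3 0 0 0
After step 5: ants at (2,1),(1,4)
  0 0 0 0 0
  0 0 0 1 2
  0 1 0 0 0
  0 2 0 0 0

0 0 0 0 0
0 0 0 1 2
0 1 0 0 0
0 2 0 0 0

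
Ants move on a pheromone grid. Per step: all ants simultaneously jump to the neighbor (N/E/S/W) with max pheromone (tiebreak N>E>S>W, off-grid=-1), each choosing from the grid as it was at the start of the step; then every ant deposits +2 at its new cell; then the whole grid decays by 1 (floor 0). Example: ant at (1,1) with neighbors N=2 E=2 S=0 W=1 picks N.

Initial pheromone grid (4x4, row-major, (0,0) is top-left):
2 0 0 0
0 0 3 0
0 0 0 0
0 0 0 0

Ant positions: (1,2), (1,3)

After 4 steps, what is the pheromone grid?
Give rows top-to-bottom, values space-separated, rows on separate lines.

After step 1: ants at (0,2),(1,2)
  1 0 1 0
  0 0 4 0
  0 0 0 0
  0 0 0 0
After step 2: ants at (1,2),(0,2)
  0 0 2 0
  0 0 5 0
  0 0 0 0
  0 0 0 0
After step 3: ants at (0,2),(1,2)
  0 0 3 0
  0 0 6 0
  0 0 0 0
  0 0 0 0
After step 4: ants at (1,2),(0,2)
  0 0 4 0
  0 0 7 0
  0 0 0 0
  0 0 0 0

0 0 4 0
0 0 7 0
0 0 0 0
0 0 0 0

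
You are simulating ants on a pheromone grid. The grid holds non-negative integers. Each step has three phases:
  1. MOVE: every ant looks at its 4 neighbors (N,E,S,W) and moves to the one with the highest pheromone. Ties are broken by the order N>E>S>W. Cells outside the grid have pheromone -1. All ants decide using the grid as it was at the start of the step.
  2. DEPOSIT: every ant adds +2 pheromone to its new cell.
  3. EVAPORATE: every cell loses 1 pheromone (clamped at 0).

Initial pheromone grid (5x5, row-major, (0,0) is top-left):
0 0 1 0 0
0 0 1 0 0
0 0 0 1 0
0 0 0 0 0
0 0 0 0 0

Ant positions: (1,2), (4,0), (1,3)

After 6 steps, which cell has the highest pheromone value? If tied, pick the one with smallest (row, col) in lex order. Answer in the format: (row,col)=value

Answer: (0,3)=5

Derivation:
Step 1: ant0:(1,2)->N->(0,2) | ant1:(4,0)->N->(3,0) | ant2:(1,3)->S->(2,3)
  grid max=2 at (0,2)
Step 2: ant0:(0,2)->E->(0,3) | ant1:(3,0)->N->(2,0) | ant2:(2,3)->N->(1,3)
  grid max=1 at (0,2)
Step 3: ant0:(0,3)->S->(1,3) | ant1:(2,0)->N->(1,0) | ant2:(1,3)->N->(0,3)
  grid max=2 at (0,3)
Step 4: ant0:(1,3)->N->(0,3) | ant1:(1,0)->N->(0,0) | ant2:(0,3)->S->(1,3)
  grid max=3 at (0,3)
Step 5: ant0:(0,3)->S->(1,3) | ant1:(0,0)->E->(0,1) | ant2:(1,3)->N->(0,3)
  grid max=4 at (0,3)
Step 6: ant0:(1,3)->N->(0,3) | ant1:(0,1)->E->(0,2) | ant2:(0,3)->S->(1,3)
  grid max=5 at (0,3)
Final grid:
  0 0 1 5 0
  0 0 0 5 0
  0 0 0 0 0
  0 0 0 0 0
  0 0 0 0 0
Max pheromone 5 at (0,3)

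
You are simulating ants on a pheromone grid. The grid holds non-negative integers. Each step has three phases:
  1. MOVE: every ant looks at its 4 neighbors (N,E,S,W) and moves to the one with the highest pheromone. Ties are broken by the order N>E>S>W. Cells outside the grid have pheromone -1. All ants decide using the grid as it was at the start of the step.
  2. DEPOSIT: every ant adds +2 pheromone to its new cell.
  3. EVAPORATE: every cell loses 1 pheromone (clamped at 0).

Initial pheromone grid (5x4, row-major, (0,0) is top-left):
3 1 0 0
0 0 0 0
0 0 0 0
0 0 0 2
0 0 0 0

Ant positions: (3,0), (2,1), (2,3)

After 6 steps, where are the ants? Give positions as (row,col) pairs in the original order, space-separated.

Step 1: ant0:(3,0)->N->(2,0) | ant1:(2,1)->N->(1,1) | ant2:(2,3)->S->(3,3)
  grid max=3 at (3,3)
Step 2: ant0:(2,0)->N->(1,0) | ant1:(1,1)->N->(0,1) | ant2:(3,3)->N->(2,3)
  grid max=2 at (3,3)
Step 3: ant0:(1,0)->N->(0,0) | ant1:(0,1)->W->(0,0) | ant2:(2,3)->S->(3,3)
  grid max=4 at (0,0)
Step 4: ant0:(0,0)->E->(0,1) | ant1:(0,0)->E->(0,1) | ant2:(3,3)->N->(2,3)
  grid max=3 at (0,0)
Step 5: ant0:(0,1)->W->(0,0) | ant1:(0,1)->W->(0,0) | ant2:(2,3)->S->(3,3)
  grid max=6 at (0,0)
Step 6: ant0:(0,0)->E->(0,1) | ant1:(0,0)->E->(0,1) | ant2:(3,3)->N->(2,3)
  grid max=5 at (0,0)

(0,1) (0,1) (2,3)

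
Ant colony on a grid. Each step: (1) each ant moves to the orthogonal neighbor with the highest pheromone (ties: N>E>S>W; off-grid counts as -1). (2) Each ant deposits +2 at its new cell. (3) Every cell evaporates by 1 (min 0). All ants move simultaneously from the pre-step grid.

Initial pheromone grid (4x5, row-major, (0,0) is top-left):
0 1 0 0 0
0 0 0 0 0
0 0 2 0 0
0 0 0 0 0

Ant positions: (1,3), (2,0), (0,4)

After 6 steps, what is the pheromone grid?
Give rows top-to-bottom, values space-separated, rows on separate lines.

After step 1: ants at (0,3),(1,0),(1,4)
  0 0 0 1 0
  1 0 0 0 1
  0 0 1 0 0
  0 0 0 0 0
After step 2: ants at (0,4),(0,0),(0,4)
  1 0 0 0 3
  0 0 0 0 0
  0 0 0 0 0
  0 0 0 0 0
After step 3: ants at (1,4),(0,1),(1,4)
  0 1 0 0 2
  0 0 0 0 3
  0 0 0 0 0
  0 0 0 0 0
After step 4: ants at (0,4),(0,2),(0,4)
  0 0 1 0 5
  0 0 0 0 2
  0 0 0 0 0
  0 0 0 0 0
After step 5: ants at (1,4),(0,3),(1,4)
  0 0 0 1 4
  0 0 0 0 5
  0 0 0 0 0
  0 0 0 0 0
After step 6: ants at (0,4),(0,4),(0,4)
  0 0 0 0 9
  0 0 0 0 4
  0 0 0 0 0
  0 0 0 0 0

0 0 0 0 9
0 0 0 0 4
0 0 0 0 0
0 0 0 0 0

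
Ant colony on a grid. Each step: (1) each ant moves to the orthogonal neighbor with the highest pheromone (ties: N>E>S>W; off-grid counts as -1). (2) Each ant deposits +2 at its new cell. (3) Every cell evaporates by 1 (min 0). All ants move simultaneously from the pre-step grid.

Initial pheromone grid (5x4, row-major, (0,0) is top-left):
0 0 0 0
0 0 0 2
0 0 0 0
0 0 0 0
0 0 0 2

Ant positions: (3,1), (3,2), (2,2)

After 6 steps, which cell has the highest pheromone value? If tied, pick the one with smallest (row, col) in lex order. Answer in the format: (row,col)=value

Step 1: ant0:(3,1)->N->(2,1) | ant1:(3,2)->N->(2,2) | ant2:(2,2)->N->(1,2)
  grid max=1 at (1,2)
Step 2: ant0:(2,1)->E->(2,2) | ant1:(2,2)->N->(1,2) | ant2:(1,2)->E->(1,3)
  grid max=2 at (1,2)
Step 3: ant0:(2,2)->N->(1,2) | ant1:(1,2)->E->(1,3) | ant2:(1,3)->W->(1,2)
  grid max=5 at (1,2)
Step 4: ant0:(1,2)->E->(1,3) | ant1:(1,3)->W->(1,2) | ant2:(1,2)->E->(1,3)
  grid max=6 at (1,2)
Step 5: ant0:(1,3)->W->(1,2) | ant1:(1,2)->E->(1,3) | ant2:(1,3)->W->(1,2)
  grid max=9 at (1,2)
Step 6: ant0:(1,2)->E->(1,3) | ant1:(1,3)->W->(1,2) | ant2:(1,2)->E->(1,3)
  grid max=10 at (1,2)
Final grid:
  0 0 0 0
  0 0 10 10
  0 0 0 0
  0 0 0 0
  0 0 0 0
Max pheromone 10 at (1,2)

Answer: (1,2)=10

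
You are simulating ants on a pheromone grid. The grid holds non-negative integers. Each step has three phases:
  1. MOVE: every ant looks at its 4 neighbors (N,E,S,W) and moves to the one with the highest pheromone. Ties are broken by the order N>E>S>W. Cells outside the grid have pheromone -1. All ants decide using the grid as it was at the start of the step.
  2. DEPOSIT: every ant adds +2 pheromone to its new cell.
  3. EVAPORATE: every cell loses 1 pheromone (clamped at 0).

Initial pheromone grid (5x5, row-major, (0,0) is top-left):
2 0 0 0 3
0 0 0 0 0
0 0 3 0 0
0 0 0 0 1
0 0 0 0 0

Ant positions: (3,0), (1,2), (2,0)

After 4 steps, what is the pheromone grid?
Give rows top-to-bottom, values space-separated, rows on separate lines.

After step 1: ants at (2,0),(2,2),(1,0)
  1 0 0 0 2
  1 0 0 0 0
  1 0 4 0 0
  0 0 0 0 0
  0 0 0 0 0
After step 2: ants at (1,0),(1,2),(0,0)
  2 0 0 0 1
  2 0 1 0 0
  0 0 3 0 0
  0 0 0 0 0
  0 0 0 0 0
After step 3: ants at (0,0),(2,2),(1,0)
  3 0 0 0 0
  3 0 0 0 0
  0 0 4 0 0
  0 0 0 0 0
  0 0 0 0 0
After step 4: ants at (1,0),(1,2),(0,0)
  4 0 0 0 0
  4 0 1 0 0
  0 0 3 0 0
  0 0 0 0 0
  0 0 0 0 0

4 0 0 0 0
4 0 1 0 0
0 0 3 0 0
0 0 0 0 0
0 0 0 0 0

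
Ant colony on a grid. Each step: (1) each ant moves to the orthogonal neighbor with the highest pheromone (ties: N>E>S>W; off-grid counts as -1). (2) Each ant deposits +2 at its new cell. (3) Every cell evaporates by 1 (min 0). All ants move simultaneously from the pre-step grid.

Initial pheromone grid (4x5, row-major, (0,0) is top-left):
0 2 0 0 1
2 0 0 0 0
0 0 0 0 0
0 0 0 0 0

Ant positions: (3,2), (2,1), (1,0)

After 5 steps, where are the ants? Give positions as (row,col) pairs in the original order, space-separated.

Step 1: ant0:(3,2)->N->(2,2) | ant1:(2,1)->N->(1,1) | ant2:(1,0)->N->(0,0)
  grid max=1 at (0,0)
Step 2: ant0:(2,2)->N->(1,2) | ant1:(1,1)->N->(0,1) | ant2:(0,0)->E->(0,1)
  grid max=4 at (0,1)
Step 3: ant0:(1,2)->N->(0,2) | ant1:(0,1)->E->(0,2) | ant2:(0,1)->E->(0,2)
  grid max=5 at (0,2)
Step 4: ant0:(0,2)->W->(0,1) | ant1:(0,2)->W->(0,1) | ant2:(0,2)->W->(0,1)
  grid max=8 at (0,1)
Step 5: ant0:(0,1)->E->(0,2) | ant1:(0,1)->E->(0,2) | ant2:(0,1)->E->(0,2)
  grid max=9 at (0,2)

(0,2) (0,2) (0,2)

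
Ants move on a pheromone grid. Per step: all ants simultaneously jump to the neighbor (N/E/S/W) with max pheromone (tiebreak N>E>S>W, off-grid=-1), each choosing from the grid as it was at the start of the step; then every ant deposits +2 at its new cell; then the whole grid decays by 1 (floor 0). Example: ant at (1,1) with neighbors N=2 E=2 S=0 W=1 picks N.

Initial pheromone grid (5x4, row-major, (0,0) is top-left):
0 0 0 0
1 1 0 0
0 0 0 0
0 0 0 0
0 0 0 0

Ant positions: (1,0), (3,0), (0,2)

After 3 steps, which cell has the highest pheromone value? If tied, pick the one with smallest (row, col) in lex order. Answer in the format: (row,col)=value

Answer: (1,1)=4

Derivation:
Step 1: ant0:(1,0)->E->(1,1) | ant1:(3,0)->N->(2,0) | ant2:(0,2)->E->(0,3)
  grid max=2 at (1,1)
Step 2: ant0:(1,1)->N->(0,1) | ant1:(2,0)->N->(1,0) | ant2:(0,3)->S->(1,3)
  grid max=1 at (0,1)
Step 3: ant0:(0,1)->S->(1,1) | ant1:(1,0)->E->(1,1) | ant2:(1,3)->N->(0,3)
  grid max=4 at (1,1)
Final grid:
  0 0 0 1
  0 4 0 0
  0 0 0 0
  0 0 0 0
  0 0 0 0
Max pheromone 4 at (1,1)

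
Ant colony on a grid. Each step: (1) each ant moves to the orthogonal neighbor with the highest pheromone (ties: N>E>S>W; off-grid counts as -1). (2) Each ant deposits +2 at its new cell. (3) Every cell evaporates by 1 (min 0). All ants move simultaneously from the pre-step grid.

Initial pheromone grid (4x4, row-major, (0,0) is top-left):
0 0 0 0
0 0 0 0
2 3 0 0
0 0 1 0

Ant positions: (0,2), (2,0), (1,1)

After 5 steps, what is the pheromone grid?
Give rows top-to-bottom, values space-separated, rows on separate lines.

After step 1: ants at (0,3),(2,1),(2,1)
  0 0 0 1
  0 0 0 0
  1 6 0 0
  0 0 0 0
After step 2: ants at (1,3),(2,0),(2,0)
  0 0 0 0
  0 0 0 1
  4 5 0 0
  0 0 0 0
After step 3: ants at (0,3),(2,1),(2,1)
  0 0 0 1
  0 0 0 0
  3 8 0 0
  0 0 0 0
After step 4: ants at (1,3),(2,0),(2,0)
  0 0 0 0
  0 0 0 1
  6 7 0 0
  0 0 0 0
After step 5: ants at (0,3),(2,1),(2,1)
  0 0 0 1
  0 0 0 0
  5 10 0 0
  0 0 0 0

0 0 0 1
0 0 0 0
5 10 0 0
0 0 0 0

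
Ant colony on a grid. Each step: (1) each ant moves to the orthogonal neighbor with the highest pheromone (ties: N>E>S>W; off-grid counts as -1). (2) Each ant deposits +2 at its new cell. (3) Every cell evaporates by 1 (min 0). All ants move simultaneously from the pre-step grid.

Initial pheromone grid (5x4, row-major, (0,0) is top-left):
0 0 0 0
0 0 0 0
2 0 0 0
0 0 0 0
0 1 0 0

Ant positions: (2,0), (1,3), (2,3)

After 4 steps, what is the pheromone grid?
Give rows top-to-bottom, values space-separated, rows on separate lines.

After step 1: ants at (1,0),(0,3),(1,3)
  0 0 0 1
  1 0 0 1
  1 0 0 0
  0 0 0 0
  0 0 0 0
After step 2: ants at (2,0),(1,3),(0,3)
  0 0 0 2
  0 0 0 2
  2 0 0 0
  0 0 0 0
  0 0 0 0
After step 3: ants at (1,0),(0,3),(1,3)
  0 0 0 3
  1 0 0 3
  1 0 0 0
  0 0 0 0
  0 0 0 0
After step 4: ants at (2,0),(1,3),(0,3)
  0 0 0 4
  0 0 0 4
  2 0 0 0
  0 0 0 0
  0 0 0 0

0 0 0 4
0 0 0 4
2 0 0 0
0 0 0 0
0 0 0 0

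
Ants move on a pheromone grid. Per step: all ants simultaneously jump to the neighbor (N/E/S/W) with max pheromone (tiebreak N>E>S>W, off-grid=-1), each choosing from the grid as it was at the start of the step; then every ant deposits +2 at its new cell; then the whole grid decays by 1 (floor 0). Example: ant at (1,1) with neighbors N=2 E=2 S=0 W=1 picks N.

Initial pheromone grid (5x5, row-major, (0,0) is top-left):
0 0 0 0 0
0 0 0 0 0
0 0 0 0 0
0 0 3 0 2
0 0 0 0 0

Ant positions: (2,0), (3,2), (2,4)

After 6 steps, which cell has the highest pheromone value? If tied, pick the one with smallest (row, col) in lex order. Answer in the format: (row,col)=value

Answer: (3,2)=3

Derivation:
Step 1: ant0:(2,0)->N->(1,0) | ant1:(3,2)->N->(2,2) | ant2:(2,4)->S->(3,4)
  grid max=3 at (3,4)
Step 2: ant0:(1,0)->N->(0,0) | ant1:(2,2)->S->(3,2) | ant2:(3,4)->N->(2,4)
  grid max=3 at (3,2)
Step 3: ant0:(0,0)->E->(0,1) | ant1:(3,2)->N->(2,2) | ant2:(2,4)->S->(3,4)
  grid max=3 at (3,4)
Step 4: ant0:(0,1)->E->(0,2) | ant1:(2,2)->S->(3,2) | ant2:(3,4)->N->(2,4)
  grid max=3 at (3,2)
Step 5: ant0:(0,2)->E->(0,3) | ant1:(3,2)->N->(2,2) | ant2:(2,4)->S->(3,4)
  grid max=3 at (3,4)
Step 6: ant0:(0,3)->E->(0,4) | ant1:(2,2)->S->(3,2) | ant2:(3,4)->N->(2,4)
  grid max=3 at (3,2)
Final grid:
  0 0 0 0 1
  0 0 0 0 0
  0 0 0 0 1
  0 0 3 0 2
  0 0 0 0 0
Max pheromone 3 at (3,2)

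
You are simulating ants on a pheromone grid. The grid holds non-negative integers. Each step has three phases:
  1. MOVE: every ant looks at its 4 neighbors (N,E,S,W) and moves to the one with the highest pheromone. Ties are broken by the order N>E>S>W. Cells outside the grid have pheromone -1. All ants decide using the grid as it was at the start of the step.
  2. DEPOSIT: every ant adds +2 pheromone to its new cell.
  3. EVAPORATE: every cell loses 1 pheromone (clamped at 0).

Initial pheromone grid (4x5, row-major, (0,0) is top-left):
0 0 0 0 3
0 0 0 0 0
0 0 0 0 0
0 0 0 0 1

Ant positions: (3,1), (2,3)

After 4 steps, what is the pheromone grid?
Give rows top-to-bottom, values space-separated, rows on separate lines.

After step 1: ants at (2,1),(1,3)
  0 0 0 0 2
  0 0 0 1 0
  0 1 0 0 0
  0 0 0 0 0
After step 2: ants at (1,1),(0,3)
  0 0 0 1 1
  0 1 0 0 0
  0 0 0 0 0
  0 0 0 0 0
After step 3: ants at (0,1),(0,4)
  0 1 0 0 2
  0 0 0 0 0
  0 0 0 0 0
  0 0 0 0 0
After step 4: ants at (0,2),(1,4)
  0 0 1 0 1
  0 0 0 0 1
  0 0 0 0 0
  0 0 0 0 0

0 0 1 0 1
0 0 0 0 1
0 0 0 0 0
0 0 0 0 0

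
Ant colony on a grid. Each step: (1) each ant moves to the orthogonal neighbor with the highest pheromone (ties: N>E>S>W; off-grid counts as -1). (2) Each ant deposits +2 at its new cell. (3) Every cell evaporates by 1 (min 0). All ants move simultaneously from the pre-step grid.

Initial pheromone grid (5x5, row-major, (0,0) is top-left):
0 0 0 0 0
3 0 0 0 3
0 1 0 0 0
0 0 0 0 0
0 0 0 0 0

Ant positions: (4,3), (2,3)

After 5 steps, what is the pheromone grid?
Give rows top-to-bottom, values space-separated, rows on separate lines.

After step 1: ants at (3,3),(1,3)
  0 0 0 0 0
  2 0 0 1 2
  0 0 0 0 0
  0 0 0 1 0
  0 0 0 0 0
After step 2: ants at (2,3),(1,4)
  0 0 0 0 0
  1 0 0 0 3
  0 0 0 1 0
  0 0 0 0 0
  0 0 0 0 0
After step 3: ants at (1,3),(0,4)
  0 0 0 0 1
  0 0 0 1 2
  0 0 0 0 0
  0 0 0 0 0
  0 0 0 0 0
After step 4: ants at (1,4),(1,4)
  0 0 0 0 0
  0 0 0 0 5
  0 0 0 0 0
  0 0 0 0 0
  0 0 0 0 0
After step 5: ants at (0,4),(0,4)
  0 0 0 0 3
  0 0 0 0 4
  0 0 0 0 0
  0 0 0 0 0
  0 0 0 0 0

0 0 0 0 3
0 0 0 0 4
0 0 0 0 0
0 0 0 0 0
0 0 0 0 0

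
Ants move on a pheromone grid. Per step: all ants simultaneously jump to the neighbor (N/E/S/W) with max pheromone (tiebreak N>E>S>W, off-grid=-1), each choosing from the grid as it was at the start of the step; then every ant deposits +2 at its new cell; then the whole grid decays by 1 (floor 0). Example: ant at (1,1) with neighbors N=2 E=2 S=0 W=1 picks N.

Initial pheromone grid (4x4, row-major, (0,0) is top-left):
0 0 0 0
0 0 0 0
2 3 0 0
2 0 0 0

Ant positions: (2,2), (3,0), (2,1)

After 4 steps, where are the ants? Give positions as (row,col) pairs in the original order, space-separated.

Step 1: ant0:(2,2)->W->(2,1) | ant1:(3,0)->N->(2,0) | ant2:(2,1)->W->(2,0)
  grid max=5 at (2,0)
Step 2: ant0:(2,1)->W->(2,0) | ant1:(2,0)->E->(2,1) | ant2:(2,0)->E->(2,1)
  grid max=7 at (2,1)
Step 3: ant0:(2,0)->E->(2,1) | ant1:(2,1)->W->(2,0) | ant2:(2,1)->W->(2,0)
  grid max=9 at (2,0)
Step 4: ant0:(2,1)->W->(2,0) | ant1:(2,0)->E->(2,1) | ant2:(2,0)->E->(2,1)
  grid max=11 at (2,1)

(2,0) (2,1) (2,1)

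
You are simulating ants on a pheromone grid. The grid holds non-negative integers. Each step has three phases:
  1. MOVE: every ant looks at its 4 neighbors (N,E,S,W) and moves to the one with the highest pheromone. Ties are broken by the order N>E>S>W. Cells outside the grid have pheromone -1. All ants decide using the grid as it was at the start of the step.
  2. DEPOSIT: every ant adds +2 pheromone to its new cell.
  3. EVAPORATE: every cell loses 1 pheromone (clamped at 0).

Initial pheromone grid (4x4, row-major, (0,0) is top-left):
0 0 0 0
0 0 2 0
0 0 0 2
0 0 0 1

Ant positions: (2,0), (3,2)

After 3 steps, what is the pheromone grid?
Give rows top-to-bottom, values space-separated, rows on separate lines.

After step 1: ants at (1,0),(3,3)
  0 0 0 0
  1 0 1 0
  0 0 0 1
  0 0 0 2
After step 2: ants at (0,0),(2,3)
  1 0 0 0
  0 0 0 0
  0 0 0 2
  0 0 0 1
After step 3: ants at (0,1),(3,3)
  0 1 0 0
  0 0 0 0
  0 0 0 1
  0 0 0 2

0 1 0 0
0 0 0 0
0 0 0 1
0 0 0 2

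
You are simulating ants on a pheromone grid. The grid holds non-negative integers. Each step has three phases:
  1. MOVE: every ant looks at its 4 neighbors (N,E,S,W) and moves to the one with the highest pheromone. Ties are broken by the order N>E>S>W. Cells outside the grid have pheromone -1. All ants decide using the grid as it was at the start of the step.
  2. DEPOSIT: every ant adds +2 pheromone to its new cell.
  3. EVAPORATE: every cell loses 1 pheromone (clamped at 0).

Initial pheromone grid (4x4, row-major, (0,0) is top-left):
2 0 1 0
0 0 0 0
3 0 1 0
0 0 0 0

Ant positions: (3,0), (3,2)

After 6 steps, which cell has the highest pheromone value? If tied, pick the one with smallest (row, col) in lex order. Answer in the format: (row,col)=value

Answer: (2,0)=3

Derivation:
Step 1: ant0:(3,0)->N->(2,0) | ant1:(3,2)->N->(2,2)
  grid max=4 at (2,0)
Step 2: ant0:(2,0)->N->(1,0) | ant1:(2,2)->N->(1,2)
  grid max=3 at (2,0)
Step 3: ant0:(1,0)->S->(2,0) | ant1:(1,2)->S->(2,2)
  grid max=4 at (2,0)
Step 4: ant0:(2,0)->N->(1,0) | ant1:(2,2)->N->(1,2)
  grid max=3 at (2,0)
Step 5: ant0:(1,0)->S->(2,0) | ant1:(1,2)->S->(2,2)
  grid max=4 at (2,0)
Step 6: ant0:(2,0)->N->(1,0) | ant1:(2,2)->N->(1,2)
  grid max=3 at (2,0)
Final grid:
  0 0 0 0
  1 0 1 0
  3 0 1 0
  0 0 0 0
Max pheromone 3 at (2,0)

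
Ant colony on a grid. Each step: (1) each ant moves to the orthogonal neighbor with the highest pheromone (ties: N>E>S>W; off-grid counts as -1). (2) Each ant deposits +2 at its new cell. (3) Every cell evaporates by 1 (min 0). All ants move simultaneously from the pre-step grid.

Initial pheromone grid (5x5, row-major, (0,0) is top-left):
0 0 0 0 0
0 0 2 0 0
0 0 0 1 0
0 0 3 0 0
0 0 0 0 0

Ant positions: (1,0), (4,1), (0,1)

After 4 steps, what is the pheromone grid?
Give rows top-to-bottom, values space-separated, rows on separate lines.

After step 1: ants at (0,0),(3,1),(0,2)
  1 0 1 0 0
  0 0 1 0 0
  0 0 0 0 0
  0 1 2 0 0
  0 0 0 0 0
After step 2: ants at (0,1),(3,2),(1,2)
  0 1 0 0 0
  0 0 2 0 0
  0 0 0 0 0
  0 0 3 0 0
  0 0 0 0 0
After step 3: ants at (0,2),(2,2),(0,2)
  0 0 3 0 0
  0 0 1 0 0
  0 0 1 0 0
  0 0 2 0 0
  0 0 0 0 0
After step 4: ants at (1,2),(3,2),(1,2)
  0 0 2 0 0
  0 0 4 0 0
  0 0 0 0 0
  0 0 3 0 0
  0 0 0 0 0

0 0 2 0 0
0 0 4 0 0
0 0 0 0 0
0 0 3 0 0
0 0 0 0 0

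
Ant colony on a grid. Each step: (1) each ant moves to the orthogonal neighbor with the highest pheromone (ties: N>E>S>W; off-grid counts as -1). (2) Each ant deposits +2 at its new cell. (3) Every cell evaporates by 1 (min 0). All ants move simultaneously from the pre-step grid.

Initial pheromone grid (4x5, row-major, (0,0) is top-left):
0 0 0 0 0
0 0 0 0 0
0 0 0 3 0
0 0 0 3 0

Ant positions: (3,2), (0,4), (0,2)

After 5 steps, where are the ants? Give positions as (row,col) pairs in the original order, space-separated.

Step 1: ant0:(3,2)->E->(3,3) | ant1:(0,4)->S->(1,4) | ant2:(0,2)->E->(0,3)
  grid max=4 at (3,3)
Step 2: ant0:(3,3)->N->(2,3) | ant1:(1,4)->N->(0,4) | ant2:(0,3)->E->(0,4)
  grid max=3 at (0,4)
Step 3: ant0:(2,3)->S->(3,3) | ant1:(0,4)->S->(1,4) | ant2:(0,4)->S->(1,4)
  grid max=4 at (3,3)
Step 4: ant0:(3,3)->N->(2,3) | ant1:(1,4)->N->(0,4) | ant2:(1,4)->N->(0,4)
  grid max=5 at (0,4)
Step 5: ant0:(2,3)->S->(3,3) | ant1:(0,4)->S->(1,4) | ant2:(0,4)->S->(1,4)
  grid max=5 at (1,4)

(3,3) (1,4) (1,4)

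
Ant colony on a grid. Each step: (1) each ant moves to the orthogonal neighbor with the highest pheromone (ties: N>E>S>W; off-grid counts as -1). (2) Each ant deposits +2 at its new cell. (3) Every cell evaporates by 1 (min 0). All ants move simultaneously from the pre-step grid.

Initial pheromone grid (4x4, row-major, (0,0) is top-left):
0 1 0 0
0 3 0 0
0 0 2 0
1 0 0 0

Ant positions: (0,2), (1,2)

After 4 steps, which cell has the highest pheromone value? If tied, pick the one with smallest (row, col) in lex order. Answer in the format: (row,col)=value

Step 1: ant0:(0,2)->W->(0,1) | ant1:(1,2)->W->(1,1)
  grid max=4 at (1,1)
Step 2: ant0:(0,1)->S->(1,1) | ant1:(1,1)->N->(0,1)
  grid max=5 at (1,1)
Step 3: ant0:(1,1)->N->(0,1) | ant1:(0,1)->S->(1,1)
  grid max=6 at (1,1)
Step 4: ant0:(0,1)->S->(1,1) | ant1:(1,1)->N->(0,1)
  grid max=7 at (1,1)
Final grid:
  0 5 0 0
  0 7 0 0
  0 0 0 0
  0 0 0 0
Max pheromone 7 at (1,1)

Answer: (1,1)=7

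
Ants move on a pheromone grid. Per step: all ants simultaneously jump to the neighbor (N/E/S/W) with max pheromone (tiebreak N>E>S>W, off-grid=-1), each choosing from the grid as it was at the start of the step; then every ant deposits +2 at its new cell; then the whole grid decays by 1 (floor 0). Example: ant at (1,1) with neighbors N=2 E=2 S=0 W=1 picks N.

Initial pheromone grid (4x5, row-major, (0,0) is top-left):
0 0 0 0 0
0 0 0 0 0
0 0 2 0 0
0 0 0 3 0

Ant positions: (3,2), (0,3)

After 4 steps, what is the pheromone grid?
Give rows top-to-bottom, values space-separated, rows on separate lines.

After step 1: ants at (3,3),(0,4)
  0 0 0 0 1
  0 0 0 0 0
  0 0 1 0 0
  0 0 0 4 0
After step 2: ants at (2,3),(1,4)
  0 0 0 0 0
  0 0 0 0 1
  0 0 0 1 0
  0 0 0 3 0
After step 3: ants at (3,3),(0,4)
  0 0 0 0 1
  0 0 0 0 0
  0 0 0 0 0
  0 0 0 4 0
After step 4: ants at (2,3),(1,4)
  0 0 0 0 0
  0 0 0 0 1
  0 0 0 1 0
  0 0 0 3 0

0 0 0 0 0
0 0 0 0 1
0 0 0 1 0
0 0 0 3 0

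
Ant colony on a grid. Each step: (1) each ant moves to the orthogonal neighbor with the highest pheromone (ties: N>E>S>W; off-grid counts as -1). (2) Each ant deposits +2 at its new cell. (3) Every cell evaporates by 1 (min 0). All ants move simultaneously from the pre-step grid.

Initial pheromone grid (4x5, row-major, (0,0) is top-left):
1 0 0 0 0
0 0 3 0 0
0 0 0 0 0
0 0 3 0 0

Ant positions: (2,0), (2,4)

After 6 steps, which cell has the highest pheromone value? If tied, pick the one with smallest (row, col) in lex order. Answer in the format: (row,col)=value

Step 1: ant0:(2,0)->N->(1,0) | ant1:(2,4)->N->(1,4)
  grid max=2 at (1,2)
Step 2: ant0:(1,0)->N->(0,0) | ant1:(1,4)->N->(0,4)
  grid max=1 at (0,0)
Step 3: ant0:(0,0)->E->(0,1) | ant1:(0,4)->S->(1,4)
  grid max=1 at (0,1)
Step 4: ant0:(0,1)->E->(0,2) | ant1:(1,4)->N->(0,4)
  grid max=1 at (0,2)
Step 5: ant0:(0,2)->E->(0,3) | ant1:(0,4)->S->(1,4)
  grid max=1 at (0,3)
Step 6: ant0:(0,3)->E->(0,4) | ant1:(1,4)->N->(0,4)
  grid max=3 at (0,4)
Final grid:
  0 0 0 0 3
  0 0 0 0 0
  0 0 0 0 0
  0 0 0 0 0
Max pheromone 3 at (0,4)

Answer: (0,4)=3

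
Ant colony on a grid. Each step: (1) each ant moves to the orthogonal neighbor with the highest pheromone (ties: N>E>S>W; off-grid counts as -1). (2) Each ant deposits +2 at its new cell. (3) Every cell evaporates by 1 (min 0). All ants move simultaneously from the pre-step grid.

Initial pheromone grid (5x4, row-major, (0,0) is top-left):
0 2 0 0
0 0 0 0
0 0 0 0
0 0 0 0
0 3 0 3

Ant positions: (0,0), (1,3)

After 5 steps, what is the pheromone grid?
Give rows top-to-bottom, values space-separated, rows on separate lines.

After step 1: ants at (0,1),(0,3)
  0 3 0 1
  0 0 0 0
  0 0 0 0
  0 0 0 0
  0 2 0 2
After step 2: ants at (0,2),(1,3)
  0 2 1 0
  0 0 0 1
  0 0 0 0
  0 0 0 0
  0 1 0 1
After step 3: ants at (0,1),(0,3)
  0 3 0 1
  0 0 0 0
  0 0 0 0
  0 0 0 0
  0 0 0 0
After step 4: ants at (0,2),(1,3)
  0 2 1 0
  0 0 0 1
  0 0 0 0
  0 0 0 0
  0 0 0 0
After step 5: ants at (0,1),(0,3)
  0 3 0 1
  0 0 0 0
  0 0 0 0
  0 0 0 0
  0 0 0 0

0 3 0 1
0 0 0 0
0 0 0 0
0 0 0 0
0 0 0 0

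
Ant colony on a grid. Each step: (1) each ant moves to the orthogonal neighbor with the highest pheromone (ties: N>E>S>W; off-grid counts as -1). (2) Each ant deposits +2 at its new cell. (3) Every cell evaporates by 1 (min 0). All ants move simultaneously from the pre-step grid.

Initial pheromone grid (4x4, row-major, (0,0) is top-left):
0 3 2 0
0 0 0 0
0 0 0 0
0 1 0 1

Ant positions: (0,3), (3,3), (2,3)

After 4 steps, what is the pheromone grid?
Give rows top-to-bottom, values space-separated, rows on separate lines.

After step 1: ants at (0,2),(2,3),(3,3)
  0 2 3 0
  0 0 0 0
  0 0 0 1
  0 0 0 2
After step 2: ants at (0,1),(3,3),(2,3)
  0 3 2 0
  0 0 0 0
  0 0 0 2
  0 0 0 3
After step 3: ants at (0,2),(2,3),(3,3)
  0 2 3 0
  0 0 0 0
  0 0 0 3
  0 0 0 4
After step 4: ants at (0,1),(3,3),(2,3)
  0 3 2 0
  0 0 0 0
  0 0 0 4
  0 0 0 5

0 3 2 0
0 0 0 0
0 0 0 4
0 0 0 5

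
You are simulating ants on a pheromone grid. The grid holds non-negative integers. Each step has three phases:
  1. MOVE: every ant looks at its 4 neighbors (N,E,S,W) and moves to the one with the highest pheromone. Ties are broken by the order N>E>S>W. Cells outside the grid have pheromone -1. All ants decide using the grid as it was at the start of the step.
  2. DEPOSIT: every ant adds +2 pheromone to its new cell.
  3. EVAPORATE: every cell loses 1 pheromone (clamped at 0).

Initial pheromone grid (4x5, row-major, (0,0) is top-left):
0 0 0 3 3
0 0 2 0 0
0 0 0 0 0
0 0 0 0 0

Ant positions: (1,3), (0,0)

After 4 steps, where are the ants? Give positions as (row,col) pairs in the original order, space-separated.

Step 1: ant0:(1,3)->N->(0,3) | ant1:(0,0)->E->(0,1)
  grid max=4 at (0,3)
Step 2: ant0:(0,3)->E->(0,4) | ant1:(0,1)->E->(0,2)
  grid max=3 at (0,3)
Step 3: ant0:(0,4)->W->(0,3) | ant1:(0,2)->E->(0,3)
  grid max=6 at (0,3)
Step 4: ant0:(0,3)->E->(0,4) | ant1:(0,3)->E->(0,4)
  grid max=5 at (0,3)

(0,4) (0,4)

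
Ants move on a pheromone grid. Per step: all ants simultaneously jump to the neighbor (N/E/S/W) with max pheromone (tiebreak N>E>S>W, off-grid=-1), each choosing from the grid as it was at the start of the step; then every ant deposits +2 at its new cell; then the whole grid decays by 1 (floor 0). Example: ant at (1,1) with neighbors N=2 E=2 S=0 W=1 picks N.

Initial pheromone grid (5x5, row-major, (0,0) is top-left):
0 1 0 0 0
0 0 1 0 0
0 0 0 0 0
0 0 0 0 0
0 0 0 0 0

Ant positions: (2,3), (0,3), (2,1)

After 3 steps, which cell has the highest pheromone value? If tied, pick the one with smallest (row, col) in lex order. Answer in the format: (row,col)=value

Answer: (0,4)=3

Derivation:
Step 1: ant0:(2,3)->N->(1,3) | ant1:(0,3)->E->(0,4) | ant2:(2,1)->N->(1,1)
  grid max=1 at (0,4)
Step 2: ant0:(1,3)->N->(0,3) | ant1:(0,4)->S->(1,4) | ant2:(1,1)->N->(0,1)
  grid max=1 at (0,1)
Step 3: ant0:(0,3)->E->(0,4) | ant1:(1,4)->N->(0,4) | ant2:(0,1)->E->(0,2)
  grid max=3 at (0,4)
Final grid:
  0 0 1 0 3
  0 0 0 0 0
  0 0 0 0 0
  0 0 0 0 0
  0 0 0 0 0
Max pheromone 3 at (0,4)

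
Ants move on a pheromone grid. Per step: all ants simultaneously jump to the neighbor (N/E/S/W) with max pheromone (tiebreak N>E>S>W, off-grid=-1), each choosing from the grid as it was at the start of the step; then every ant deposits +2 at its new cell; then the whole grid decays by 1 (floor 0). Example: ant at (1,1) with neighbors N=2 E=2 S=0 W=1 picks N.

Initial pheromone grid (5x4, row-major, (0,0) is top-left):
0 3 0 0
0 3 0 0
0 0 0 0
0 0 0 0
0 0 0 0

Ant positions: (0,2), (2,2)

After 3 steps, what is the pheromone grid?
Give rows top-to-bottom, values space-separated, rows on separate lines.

After step 1: ants at (0,1),(1,2)
  0 4 0 0
  0 2 1 0
  0 0 0 0
  0 0 0 0
  0 0 0 0
After step 2: ants at (1,1),(1,1)
  0 3 0 0
  0 5 0 0
  0 0 0 0
  0 0 0 0
  0 0 0 0
After step 3: ants at (0,1),(0,1)
  0 6 0 0
  0 4 0 0
  0 0 0 0
  0 0 0 0
  0 0 0 0

0 6 0 0
0 4 0 0
0 0 0 0
0 0 0 0
0 0 0 0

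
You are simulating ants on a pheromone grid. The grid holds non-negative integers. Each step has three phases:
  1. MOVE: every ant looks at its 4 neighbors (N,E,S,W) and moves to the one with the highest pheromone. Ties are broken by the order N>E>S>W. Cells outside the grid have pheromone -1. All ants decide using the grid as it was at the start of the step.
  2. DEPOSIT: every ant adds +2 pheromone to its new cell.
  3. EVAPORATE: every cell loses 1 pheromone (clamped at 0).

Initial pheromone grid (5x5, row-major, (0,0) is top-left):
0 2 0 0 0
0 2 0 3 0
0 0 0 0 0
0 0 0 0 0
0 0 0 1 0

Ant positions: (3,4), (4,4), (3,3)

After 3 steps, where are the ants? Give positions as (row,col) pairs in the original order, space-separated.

Step 1: ant0:(3,4)->N->(2,4) | ant1:(4,4)->W->(4,3) | ant2:(3,3)->S->(4,3)
  grid max=4 at (4,3)
Step 2: ant0:(2,4)->N->(1,4) | ant1:(4,3)->N->(3,3) | ant2:(4,3)->N->(3,3)
  grid max=3 at (3,3)
Step 3: ant0:(1,4)->W->(1,3) | ant1:(3,3)->S->(4,3) | ant2:(3,3)->S->(4,3)
  grid max=6 at (4,3)

(1,3) (4,3) (4,3)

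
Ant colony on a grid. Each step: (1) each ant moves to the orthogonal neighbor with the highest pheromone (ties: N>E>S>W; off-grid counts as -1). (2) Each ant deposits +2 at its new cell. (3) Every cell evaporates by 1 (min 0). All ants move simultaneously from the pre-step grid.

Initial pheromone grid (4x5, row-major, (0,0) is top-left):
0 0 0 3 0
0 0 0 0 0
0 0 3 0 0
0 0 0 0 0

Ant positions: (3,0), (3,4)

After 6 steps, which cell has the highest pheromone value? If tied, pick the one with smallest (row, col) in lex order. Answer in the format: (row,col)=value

Step 1: ant0:(3,0)->N->(2,0) | ant1:(3,4)->N->(2,4)
  grid max=2 at (0,3)
Step 2: ant0:(2,0)->N->(1,0) | ant1:(2,4)->N->(1,4)
  grid max=1 at (0,3)
Step 3: ant0:(1,0)->N->(0,0) | ant1:(1,4)->N->(0,4)
  grid max=1 at (0,0)
Step 4: ant0:(0,0)->E->(0,1) | ant1:(0,4)->S->(1,4)
  grid max=1 at (0,1)
Step 5: ant0:(0,1)->E->(0,2) | ant1:(1,4)->N->(0,4)
  grid max=1 at (0,2)
Step 6: ant0:(0,2)->E->(0,3) | ant1:(0,4)->S->(1,4)
  grid max=1 at (0,3)
Final grid:
  0 0 0 1 0
  0 0 0 0 1
  0 0 0 0 0
  0 0 0 0 0
Max pheromone 1 at (0,3)

Answer: (0,3)=1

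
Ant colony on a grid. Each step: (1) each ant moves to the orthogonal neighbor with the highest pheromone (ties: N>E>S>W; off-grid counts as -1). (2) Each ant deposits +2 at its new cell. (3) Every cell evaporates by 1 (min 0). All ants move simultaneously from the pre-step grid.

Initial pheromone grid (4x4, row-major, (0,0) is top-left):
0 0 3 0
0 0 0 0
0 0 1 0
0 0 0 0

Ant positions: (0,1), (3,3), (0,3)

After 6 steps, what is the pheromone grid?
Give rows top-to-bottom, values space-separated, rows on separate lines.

After step 1: ants at (0,2),(2,3),(0,2)
  0 0 6 0
  0 0 0 0
  0 0 0 1
  0 0 0 0
After step 2: ants at (0,3),(1,3),(0,3)
  0 0 5 3
  0 0 0 1
  0 0 0 0
  0 0 0 0
After step 3: ants at (0,2),(0,3),(0,2)
  0 0 8 4
  0 0 0 0
  0 0 0 0
  0 0 0 0
After step 4: ants at (0,3),(0,2),(0,3)
  0 0 9 7
  0 0 0 0
  0 0 0 0
  0 0 0 0
After step 5: ants at (0,2),(0,3),(0,2)
  0 0 12 8
  0 0 0 0
  0 0 0 0
  0 0 0 0
After step 6: ants at (0,3),(0,2),(0,3)
  0 0 13 11
  0 0 0 0
  0 0 0 0
  0 0 0 0

0 0 13 11
0 0 0 0
0 0 0 0
0 0 0 0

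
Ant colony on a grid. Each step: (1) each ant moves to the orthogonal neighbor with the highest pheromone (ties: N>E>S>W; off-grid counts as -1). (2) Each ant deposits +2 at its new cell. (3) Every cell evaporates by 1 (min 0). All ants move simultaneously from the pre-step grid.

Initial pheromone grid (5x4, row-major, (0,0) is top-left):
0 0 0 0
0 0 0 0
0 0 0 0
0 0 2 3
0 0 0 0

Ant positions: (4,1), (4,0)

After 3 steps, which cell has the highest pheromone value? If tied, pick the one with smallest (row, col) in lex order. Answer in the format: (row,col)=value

Answer: (3,1)=3

Derivation:
Step 1: ant0:(4,1)->N->(3,1) | ant1:(4,0)->N->(3,0)
  grid max=2 at (3,3)
Step 2: ant0:(3,1)->E->(3,2) | ant1:(3,0)->E->(3,1)
  grid max=2 at (3,1)
Step 3: ant0:(3,2)->W->(3,1) | ant1:(3,1)->E->(3,2)
  grid max=3 at (3,1)
Final grid:
  0 0 0 0
  0 0 0 0
  0 0 0 0
  0 3 3 0
  0 0 0 0
Max pheromone 3 at (3,1)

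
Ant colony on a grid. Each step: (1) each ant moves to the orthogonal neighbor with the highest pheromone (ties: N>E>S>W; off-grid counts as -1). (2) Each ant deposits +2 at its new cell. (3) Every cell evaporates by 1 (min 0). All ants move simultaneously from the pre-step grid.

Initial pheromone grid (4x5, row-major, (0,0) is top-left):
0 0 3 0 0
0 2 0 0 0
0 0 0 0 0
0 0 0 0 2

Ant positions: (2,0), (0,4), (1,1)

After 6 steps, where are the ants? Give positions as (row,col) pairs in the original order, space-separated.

Step 1: ant0:(2,0)->N->(1,0) | ant1:(0,4)->S->(1,4) | ant2:(1,1)->N->(0,1)
  grid max=2 at (0,2)
Step 2: ant0:(1,0)->E->(1,1) | ant1:(1,4)->N->(0,4) | ant2:(0,1)->E->(0,2)
  grid max=3 at (0,2)
Step 3: ant0:(1,1)->N->(0,1) | ant1:(0,4)->S->(1,4) | ant2:(0,2)->E->(0,3)
  grid max=2 at (0,2)
Step 4: ant0:(0,1)->E->(0,2) | ant1:(1,4)->N->(0,4) | ant2:(0,3)->W->(0,2)
  grid max=5 at (0,2)
Step 5: ant0:(0,2)->E->(0,3) | ant1:(0,4)->S->(1,4) | ant2:(0,2)->E->(0,3)
  grid max=4 at (0,2)
Step 6: ant0:(0,3)->W->(0,2) | ant1:(1,4)->N->(0,4) | ant2:(0,3)->W->(0,2)
  grid max=7 at (0,2)

(0,2) (0,4) (0,2)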